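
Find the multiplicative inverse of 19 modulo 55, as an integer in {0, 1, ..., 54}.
Apply the extended Euclidean algorithm to (55, 19), tracking rows (r, s, t) with s·55 + t·19 = r. Each division r_prev = q·r_cur + r_new produces the new row as (previous row) − q·(current row):
  row A: (55, 1, 0)   [1·55 + 0·19 = 55]
  row B: (19, 0, 1)   [0·55 + 1·19 = 19]
  55 = 2·19 + 17   → row C = row A − 2·row B = (17, 1, −2)   [check: 1·55 − 2·19 = 17]
  19 = 1·17 + 2   → row D = row B − 1·row C = (2, −1, 3)   [check: −1·55 + 3·19 = 2]
  17 = 8·2 + 1   → row E = row C − 8·row D = (1, 9, −26)   [check: 9·55 − 26·19 = 1]
  2 = 2·1 + 0   → remainder 0, stop. gcd = 1 (last nonzero row E).
The gcd is 1, so 19 is invertible mod 55. The last nonzero row gives 9·55 − 26·19 = 1, so t = −26. So 19^(−1) ≡ −26 ≡ 29 (mod 55). Verify: 19 · 29 = 551 ≡ 1 (mod 55). ✓

Final answer: 19^(−1) ≡ 29 (mod 55)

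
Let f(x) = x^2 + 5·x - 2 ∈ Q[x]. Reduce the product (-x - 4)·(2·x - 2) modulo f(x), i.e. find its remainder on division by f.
First multiply in Q[x] without reducing: a · b = -2·x^2 - 6·x + 8. Now divide by f(x) = x^2 + 5·x - 2, eliminating the leading term at each step:
  leading term -2·x^2: subtract (-2)·f(x) = -2·x^2 - 10·x + 4, leaving 4·x + 4
The degree is now < 2, so this is the remainder. Hence a · b ≡ 4·x + 4 in Q[x]/(f).

Final answer: a · b ≡ 4·x + 4 (mod f(x))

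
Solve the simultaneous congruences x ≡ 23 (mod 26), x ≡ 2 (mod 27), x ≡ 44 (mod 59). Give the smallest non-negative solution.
x ≡ 41285 (mod 41418); the representative in [0, 41418) is 41285

The moduli 26, 27, 59 are pairwise coprime, so by the CRT there is a unique solution mod 26·27·59 = 41418.
Solve by successive substitution. Start with x ≡ 23 (mod 26).
  Combine with x ≡ 2 (mod 27): write x = 23 + 26·t and require 23 + 26·t ≡ 2 (mod 27), i.e. 26·t ≡ 2 − 23 ≡ 6 (mod 27). Since 26^(−1) ≡ 26 (mod 27), t ≡ 26·6 ≡ 21 (mod 27). So x ≡ 23 + 26·21 = 569 (mod 702).
  Combine with x ≡ 44 (mod 59): write x = 569 + 702·t and require 569 + 702·t ≡ 44 (mod 59), i.e. 702·t ≡ 44 − 569 ≡ 6 (mod 59). Since 702^(−1) ≡ 49 (mod 59) (702 ≡ 53 (mod 59)), t ≡ 49·6 ≡ 58 (mod 59). So x ≡ 569 + 702·58 = 41285 (mod 41418).
Unique solution in [0, 41418): x = 41285.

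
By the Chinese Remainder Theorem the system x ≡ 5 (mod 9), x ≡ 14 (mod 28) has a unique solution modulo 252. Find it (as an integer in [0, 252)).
The moduli 9, 28 are pairwise coprime, so by the CRT there is a unique solution mod 9·28 = 252.
Solve by successive substitution. Start with x ≡ 5 (mod 9).
  Combine with x ≡ 14 (mod 28): write x = 5 + 9·t and require 5 + 9·t ≡ 14 (mod 28), i.e. 9·t ≡ 14 − 5 ≡ 9 (mod 28). Since 9^(−1) ≡ 25 (mod 28), t ≡ 25·9 ≡ 1 (mod 28). So x ≡ 5 + 9·1 = 14 (mod 252).
Unique solution in [0, 252): x = 14.

Final answer: x ≡ 14 (mod 252); the representative in [0, 252) is 14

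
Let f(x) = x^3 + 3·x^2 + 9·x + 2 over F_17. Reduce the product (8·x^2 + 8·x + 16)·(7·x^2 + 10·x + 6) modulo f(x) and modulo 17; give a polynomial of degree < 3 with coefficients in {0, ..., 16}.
Multiply as integer polynomials: a · b = 56·x^4 + 136·x^3 + 240·x^2 + 208·x + 96. Reducing coefficients mod 17: a · b ≡ 5·x^4 + 2·x^2 + 4·x + 11. Now divide by f(x) = x^3 + 3·x^2 + 9·x + 2 in F_17[x], eliminating the leading term at each step:
  leading term 5·x^4: subtract (5·x)·f(x) = 5·x^4 + 15·x^3 + 11·x^2 + 10·x, leaving 2·x^3 + 8·x^2 + 11·x + 11 (coefficients mod 17)
  leading term 2·x^3: subtract (2)·f(x) = 2·x^3 + 6·x^2 + x + 4, leaving 2·x^2 + 10·x + 7 (coefficients mod 17)
The degree is now < 3, so this is the remainder. Hence a · b ≡ 2·x^2 + 10·x + 7 in F_17[x]/(f).

Final answer: a · b ≡ 2·x^2 + 10·x + 7 (mod f(x))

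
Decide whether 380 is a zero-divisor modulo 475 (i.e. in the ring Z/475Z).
YES

gcd(380, 475) = 95 > 1, so 380 is not a unit in Z/475Z. In Z/nZ every nonzero non-unit is a zero-divisor: explicitly, take b = 475/gcd = 5 ≠ 0 (mod 475); then 380·5 = 1900 = 4·475, i.e. 380·5 ≡ 0 (mod 475). So 380 is a zero-divisor.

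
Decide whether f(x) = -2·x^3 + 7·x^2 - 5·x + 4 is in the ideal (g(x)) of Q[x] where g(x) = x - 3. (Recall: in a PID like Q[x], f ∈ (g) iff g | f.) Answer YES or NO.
In Q[x] the ideal (g) consists of all multiples of g, so f ∈ (g) iff g | f, i.e. iff the remainder of f on division by g is 0. Divide f by g (g is monic, so eliminate the leading term of the running remainder at each step):
  leading term -2·x^3: subtract (-2·x^2)·g(x) = -2·x^3 + 6·x^2, leaving x^2 - 5·x + 4
  leading term x^2: subtract (x)·g(x) = x^2 - 3·x, leaving 4 - 2·x
  leading term -2·x: subtract (-2)·g(x) = 6 - 2·x, leaving -2
The remainder r(x) = -2 ≠ 0 (and deg r < deg g), so g ∤ f, i.e. f ∉ (g).

Final answer: NO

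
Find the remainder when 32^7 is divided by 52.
20

Use repeated squaring. Binary(7) = 111. Walk through the bits of the exponent 7 left-to-right: at each bit after the leading one, square the running value, then multiply by 32 if the bit is 1 (always reducing mod 52):
  bit 1 = 1 (leading): start with 32.
  bit 2 = 1: square 32^2 = 1024 ≡ 36; bit is 1, so multiply 36·32 = 1152 ≡ 8 (mod 52).
  bit 3 = 1: square 8^2 = 64 ≡ 12; bit is 1, so multiply 12·32 = 384 ≡ 20 (mod 52).
Final value: 32^7 ≡ 20 (mod 52).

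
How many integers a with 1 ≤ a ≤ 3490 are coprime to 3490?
The number of a ∈ {1, ..., 3490} with gcd(a, 3490) = 1 is by definition Euler's totient φ(3490). φ is multiplicative, with φ(p^e) = p^e − p^(e−1). Factorise 3490 = 2 · 5 · 349. Then
  φ(3490) = (2 − 1) · (5 − 1) · (349 − 1) = 1 · 4 · 348 = 1392.
So there are 1392 such integers.

Final answer: 1392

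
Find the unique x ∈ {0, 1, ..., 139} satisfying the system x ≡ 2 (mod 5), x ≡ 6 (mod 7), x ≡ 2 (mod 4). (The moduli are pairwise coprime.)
The moduli 5, 7, 4 are pairwise coprime, so by the CRT there is a unique solution mod 5·7·4 = 140.
Solve by successive substitution. Start with x ≡ 2 (mod 5).
  Combine with x ≡ 6 (mod 7): write x = 2 + 5·t and require 2 + 5·t ≡ 6 (mod 7), i.e. 5·t ≡ 6 − 2 ≡ 4 (mod 7). Since 5^(−1) ≡ 3 (mod 7), t ≡ 3·4 ≡ 5 (mod 7). So x ≡ 2 + 5·5 = 27 (mod 35).
  Combine with x ≡ 2 (mod 4): write x = 27 + 35·t and require 27 + 35·t ≡ 2 (mod 4), i.e. 35·t ≡ 2 − 27 ≡ 3 (mod 4). Since 35^(−1) ≡ 3 (mod 4) (35 ≡ 3 (mod 4)), t ≡ 3·3 ≡ 1 (mod 4). So x ≡ 27 + 35·1 = 62 (mod 140).
Unique solution in [0, 140): x = 62.

Final answer: x ≡ 62 (mod 140); the representative in [0, 140) is 62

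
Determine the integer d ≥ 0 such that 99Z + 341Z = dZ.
In the PID Z, (a, b) is generated by gcd(a, b). Compute gcd(341, 99) with the extended Euclidean algorithm, tracking rows (r, s, t) with s·341 + t·99 = r:
  row A: (341, 1, 0)   [1·341 + 0·99 = 341]
  row B: (99, 0, 1)   [0·341 + 1·99 = 99]
  341 = 3·99 + 44   → row C = row A − 3·row B = (44, 1, −3)   [check: 1·341 − 3·99 = 44]
  99 = 2·44 + 11   → row D = row B − 2·row C = (11, −2, 7)   [check: −2·341 + 7·99 = 11]
  44 = 4·11 + 0   → remainder 0, stop. gcd = 11 (last nonzero row D).
So gcd(99, 341) = 11, with Bézout identity −2·341 + 7·99 = 11. Containment (⊇): the Bézout identity exhibits 11 as an element of (99, 341), giving (11) ⊆ (99, 341). Containment (⊆): since 11 | 99 and 11 | 341 (99 = 11·9, 341 = 11·31), every Z-linear combination of 99 and 341 is divisible by 11, so (99, 341) ⊆ (11). Therefore (99, 341) = (11), d = 11.

Final answer: (99, 341) = (11); d = 11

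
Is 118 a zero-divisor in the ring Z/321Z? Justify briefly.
NO

gcd(118, 321) = 1, so 118 is a unit in Z/321Z (it has a multiplicative inverse). A unit cannot be a zero-divisor: if 118·b ≡ 0 then multiplying both sides by 118^(−1) gives b ≡ 0. So 118 is not a zero-divisor.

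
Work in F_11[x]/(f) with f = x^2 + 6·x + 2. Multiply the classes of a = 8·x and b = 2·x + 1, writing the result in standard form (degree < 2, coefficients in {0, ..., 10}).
a · b ≡ 1 (mod f(x))

Multiply as integer polynomials: a · b = 16·x^2 + 8·x. Reducing coefficients mod 11: a · b ≡ 5·x^2 + 8·x. Now divide by f(x) = x^2 + 6·x + 2 in F_11[x], eliminating the leading term at each step:
  leading term 5·x^2: subtract (5)·f(x) = 5·x^2 + 8·x + 10, leaving 1 (coefficients mod 11)
The degree is now < 2, so this is the remainder. Hence a · b ≡ 1 in F_11[x]/(f).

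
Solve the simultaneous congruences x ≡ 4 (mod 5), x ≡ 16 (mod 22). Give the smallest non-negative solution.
The moduli 5, 22 are pairwise coprime, so by the CRT there is a unique solution mod 5·22 = 110.
Solve by successive substitution. Start with x ≡ 4 (mod 5).
  Combine with x ≡ 16 (mod 22): write x = 4 + 5·t and require 4 + 5·t ≡ 16 (mod 22), i.e. 5·t ≡ 16 − 4 ≡ 12 (mod 22). Since 5^(−1) ≡ 9 (mod 22), t ≡ 9·12 ≡ 20 (mod 22). So x ≡ 4 + 5·20 = 104 (mod 110).
Unique solution in [0, 110): x = 104.

Final answer: x ≡ 104 (mod 110); the representative in [0, 110) is 104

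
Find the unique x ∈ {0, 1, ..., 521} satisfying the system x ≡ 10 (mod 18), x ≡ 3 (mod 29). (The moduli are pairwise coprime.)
x ≡ 496 (mod 522); the representative in [0, 522) is 496

The moduli 18, 29 are pairwise coprime, so by the CRT there is a unique solution mod 18·29 = 522.
Solve by successive substitution. Start with x ≡ 10 (mod 18).
  Combine with x ≡ 3 (mod 29): write x = 10 + 18·t and require 10 + 18·t ≡ 3 (mod 29), i.e. 18·t ≡ 3 − 10 ≡ 22 (mod 29). Since 18^(−1) ≡ 21 (mod 29), t ≡ 21·22 ≡ 27 (mod 29). So x ≡ 10 + 18·27 = 496 (mod 522).
Unique solution in [0, 522): x = 496.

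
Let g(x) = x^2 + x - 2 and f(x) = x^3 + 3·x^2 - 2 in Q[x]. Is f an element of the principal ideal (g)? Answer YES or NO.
NO

In Q[x] the ideal (g) consists of all multiples of g, so f ∈ (g) iff g | f, i.e. iff the remainder of f on division by g is 0. Divide f by g (g is monic, so eliminate the leading term of the running remainder at each step):
  leading term x^3: subtract (x)·g(x) = x^3 + x^2 - 2·x, leaving 2·x^2 + 2·x - 2
  leading term 2·x^2: subtract (2)·g(x) = 2·x^2 + 2·x - 4, leaving 2
The remainder r(x) = 2 ≠ 0 (and deg r < deg g), so g ∤ f, i.e. f ∉ (g).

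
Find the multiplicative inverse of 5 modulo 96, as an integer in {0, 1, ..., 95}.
Apply the extended Euclidean algorithm to (96, 5), tracking rows (r, s, t) with s·96 + t·5 = r. Each division r_prev = q·r_cur + r_new produces the new row as (previous row) − q·(current row):
  row A: (96, 1, 0)   [1·96 + 0·5 = 96]
  row B: (5, 0, 1)   [0·96 + 1·5 = 5]
  96 = 19·5 + 1   → row C = row A − 19·row B = (1, 1, −19)   [check: 1·96 − 19·5 = 1]
  5 = 5·1 + 0   → remainder 0, stop. gcd = 1 (last nonzero row C).
The gcd is 1, so 5 is invertible mod 96. The last nonzero row gives 1·96 − 19·5 = 1, so t = −19. So 5^(−1) ≡ −19 ≡ 77 (mod 96). Verify: 5 · 77 = 385 ≡ 1 (mod 96). ✓

Final answer: 5^(−1) ≡ 77 (mod 96)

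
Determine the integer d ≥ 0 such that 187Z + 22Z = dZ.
(187, 22) = (11); d = 11

In the PID Z, (a, b) is generated by gcd(a, b). Compute gcd(187, 22) with the extended Euclidean algorithm, tracking rows (r, s, t) with s·187 + t·22 = r:
  row A: (187, 1, 0)   [1·187 + 0·22 = 187]
  row B: (22, 0, 1)   [0·187 + 1·22 = 22]
  187 = 8·22 + 11   → row C = row A − 8·row B = (11, 1, −8)   [check: 1·187 − 8·22 = 11]
  22 = 2·11 + 0   → remainder 0, stop. gcd = 11 (last nonzero row C).
So gcd(187, 22) = 11, with Bézout identity 1·187 − 8·22 = 11. Containment (⊇): the Bézout identity exhibits 11 as an element of (187, 22), giving (11) ⊆ (187, 22). Containment (⊆): since 11 | 187 and 11 | 22 (187 = 11·17, 22 = 11·2), every Z-linear combination of 187 and 22 is divisible by 11, so (187, 22) ⊆ (11). Therefore (187, 22) = (11), d = 11.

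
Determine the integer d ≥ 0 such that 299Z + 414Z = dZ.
In the PID Z, (a, b) is generated by gcd(a, b). Compute gcd(414, 299) with the extended Euclidean algorithm, tracking rows (r, s, t) with s·414 + t·299 = r:
  row A: (414, 1, 0)   [1·414 + 0·299 = 414]
  row B: (299, 0, 1)   [0·414 + 1·299 = 299]
  414 = 1·299 + 115   → row C = row A − 1·row B = (115, 1, −1)   [check: 1·414 − 1·299 = 115]
  299 = 2·115 + 69   → row D = row B − 2·row C = (69, −2, 3)   [check: −2·414 + 3·299 = 69]
  115 = 1·69 + 46   → row E = row C − 1·row D = (46, 3, −4)   [check: 3·414 − 4·299 = 46]
  69 = 1·46 + 23   → row F = row D − 1·row E = (23, −5, 7)   [check: −5·414 + 7·299 = 23]
  46 = 2·23 + 0   → remainder 0, stop. gcd = 23 (last nonzero row F).
So gcd(299, 414) = 23, with Bézout identity −5·414 + 7·299 = 23. Containment (⊇): the Bézout identity exhibits 23 as an element of (299, 414), giving (23) ⊆ (299, 414). Containment (⊆): since 23 | 299 and 23 | 414 (299 = 23·13, 414 = 23·18), every Z-linear combination of 299 and 414 is divisible by 23, so (299, 414) ⊆ (23). Therefore (299, 414) = (23), d = 23.

Final answer: (299, 414) = (23); d = 23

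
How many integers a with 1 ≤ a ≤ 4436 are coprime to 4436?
The number of a ∈ {1, ..., 4436} with gcd(a, 4436) = 1 is by definition Euler's totient φ(4436). φ is multiplicative, with φ(p^e) = p^e − p^(e−1). Factorise 4436 = 2^2 · 1109. Then
  φ(4436) = (2^2 − 2^1) · (1109 − 1) = 2 · 1108 = 2216.
So there are 2216 such integers.

Final answer: 2216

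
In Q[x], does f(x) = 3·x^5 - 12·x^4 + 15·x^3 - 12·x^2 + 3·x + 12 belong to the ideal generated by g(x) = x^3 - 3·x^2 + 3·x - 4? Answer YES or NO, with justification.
In Q[x] the ideal (g) consists of all multiples of g, so f ∈ (g) iff g | f, i.e. iff the remainder of f on division by g is 0. Divide f by g (g is monic, so eliminate the leading term of the running remainder at each step):
  leading term 3·x^5: subtract (3·x^2)·g(x) = 3·x^5 - 9·x^4 + 9·x^3 - 12·x^2, leaving -3·x^4 + 6·x^3 + 3·x + 12
  leading term -3·x^4: subtract (-3·x)·g(x) = -3·x^4 + 9·x^3 - 9·x^2 + 12·x, leaving -3·x^3 + 9·x^2 - 9·x + 12
  leading term -3·x^3: subtract (-3)·g(x) = -3·x^3 + 9·x^2 - 9·x + 12, leaving 0
The remainder is 0, so f(x) = g(x) · h(x) with h(x) = 3·x^2 - 3·x - 3. Hence g | f, i.e. f ∈ (g).

Final answer: YES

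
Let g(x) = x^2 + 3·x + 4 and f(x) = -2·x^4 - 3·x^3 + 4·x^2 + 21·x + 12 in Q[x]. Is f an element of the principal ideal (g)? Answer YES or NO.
In Q[x] the ideal (g) consists of all multiples of g, so f ∈ (g) iff g | f, i.e. iff the remainder of f on division by g is 0. Divide f by g (g is monic, so eliminate the leading term of the running remainder at each step):
  leading term -2·x^4: subtract (-2·x^2)·g(x) = -2·x^4 - 6·x^3 - 8·x^2, leaving 3·x^3 + 12·x^2 + 21·x + 12
  leading term 3·x^3: subtract (3·x)·g(x) = 3·x^3 + 9·x^2 + 12·x, leaving 3·x^2 + 9·x + 12
  leading term 3·x^2: subtract (3)·g(x) = 3·x^2 + 9·x + 12, leaving 0
The remainder is 0, so f(x) = g(x) · h(x) with h(x) = -2·x^2 + 3·x + 3. Hence g | f, i.e. f ∈ (g).

Final answer: YES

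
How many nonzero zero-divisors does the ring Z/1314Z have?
Z/1314Z has 881 nonzero zero-divisors

In Z/1314Z each nonzero element is either a unit (gcd with 1314 is 1) or a zero-divisor (gcd > 1). The number of units is φ(1314): factorise 1314 = 2 · 3^2 · 73, so φ(1314) = (2 − 1) · (3^2 − 3^1) · (73 − 1) = 1 · 6 · 72 = 432. The nonzero elements number 1314 − 1 = 1313. Hence the nonzero zero-divisors number 1313 − 432 = 881.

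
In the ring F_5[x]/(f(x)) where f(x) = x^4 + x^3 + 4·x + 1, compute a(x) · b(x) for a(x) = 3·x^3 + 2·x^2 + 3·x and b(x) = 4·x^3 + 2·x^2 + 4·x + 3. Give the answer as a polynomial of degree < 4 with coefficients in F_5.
Multiply as integer polynomials: a · b = 12·x^6 + 14·x^5 + 28·x^4 + 23·x^3 + 18·x^2 + 9·x. Reducing coefficients mod 5: a · b ≡ 2·x^6 + 4·x^5 + 3·x^4 + 3·x^3 + 3·x^2 + 4·x. Now divide by f(x) = x^4 + x^3 + 4·x + 1 in F_5[x], eliminating the leading term at each step:
  leading term 2·x^6: subtract (2·x^2)·f(x) = 2·x^6 + 2·x^5 + 3·x^3 + 2·x^2, leaving 2·x^5 + 3·x^4 + x^2 + 4·x (coefficients mod 5)
  leading term 2·x^5: subtract (2·x)·f(x) = 2·x^5 + 2·x^4 + 3·x^2 + 2·x, leaving x^4 + 3·x^2 + 2·x (coefficients mod 5)
  leading term x^4: subtract (1)·f(x) = x^4 + x^3 + 4·x + 1, leaving 4·x^3 + 3·x^2 + 3·x + 4 (coefficients mod 5)
The degree is now < 4, so this is the remainder. Hence a · b ≡ 4·x^3 + 3·x^2 + 3·x + 4 in F_5[x]/(f).

Final answer: a · b ≡ 4·x^3 + 3·x^2 + 3·x + 4 (mod f(x))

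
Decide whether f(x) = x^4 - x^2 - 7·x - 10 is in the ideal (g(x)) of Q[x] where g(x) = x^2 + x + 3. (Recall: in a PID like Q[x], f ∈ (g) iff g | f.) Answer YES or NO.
NO

In Q[x] the ideal (g) consists of all multiples of g, so f ∈ (g) iff g | f, i.e. iff the remainder of f on division by g is 0. Divide f by g (g is monic, so eliminate the leading term of the running remainder at each step):
  leading term x^4: subtract (x^2)·g(x) = x^4 + x^3 + 3·x^2, leaving -x^3 - 4·x^2 - 7·x - 10
  leading term -x^3: subtract (-x)·g(x) = -x^3 - x^2 - 3·x, leaving -3·x^2 - 4·x - 10
  leading term -3·x^2: subtract (-3)·g(x) = -3·x^2 - 3·x - 9, leaving -x - 1
The remainder r(x) = -x - 1 ≠ 0 (and deg r < deg g), so g ∤ f, i.e. f ∉ (g).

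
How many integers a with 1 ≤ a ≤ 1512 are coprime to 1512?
432

The number of a ∈ {1, ..., 1512} with gcd(a, 1512) = 1 is by definition Euler's totient φ(1512). φ is multiplicative, with φ(p^e) = p^e − p^(e−1). Factorise 1512 = 2^3 · 3^3 · 7. Then
  φ(1512) = (2^3 − 2^2) · (3^3 − 3^2) · (7 − 1) = 4 · 18 · 6 = 432.
So there are 432 such integers.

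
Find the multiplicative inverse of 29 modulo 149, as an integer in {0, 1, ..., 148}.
29^(−1) ≡ 36 (mod 149)

Apply the extended Euclidean algorithm to (149, 29), tracking rows (r, s, t) with s·149 + t·29 = r. Each division r_prev = q·r_cur + r_new produces the new row as (previous row) − q·(current row):
  row A: (149, 1, 0)   [1·149 + 0·29 = 149]
  row B: (29, 0, 1)   [0·149 + 1·29 = 29]
  149 = 5·29 + 4   → row C = row A − 5·row B = (4, 1, −5)   [check: 1·149 − 5·29 = 4]
  29 = 7·4 + 1   → row D = row B − 7·row C = (1, −7, 36)   [check: −7·149 + 36·29 = 1]
  4 = 4·1 + 0   → remainder 0, stop. gcd = 1 (last nonzero row D).
The gcd is 1, so 29 is invertible mod 149. The last nonzero row gives −7·149 + 36·29 = 1, so t = 36. So 29^(−1) ≡ 36 (mod 149). Verify: 29 · 36 = 1044 ≡ 1 (mod 149). ✓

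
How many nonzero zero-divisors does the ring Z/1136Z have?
Z/1136Z has 575 nonzero zero-divisors

In Z/1136Z each nonzero element is either a unit (gcd with 1136 is 1) or a zero-divisor (gcd > 1). The number of units is φ(1136): factorise 1136 = 2^4 · 71, so φ(1136) = (2^4 − 2^3) · (71 − 1) = 8 · 70 = 560. The nonzero elements number 1136 − 1 = 1135. Hence the nonzero zero-divisors number 1135 − 560 = 575.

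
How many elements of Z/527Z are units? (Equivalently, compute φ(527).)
Z/527Z has φ(527) = 480 units

An element a ∈ Z/527Z is a unit iff gcd(a, 527) = 1, so the number of units is φ(527). φ is multiplicative, with φ(p^e) = p^e − p^(e−1). Factorise 527 = 17 · 31. Then
  φ(527) = (17 − 1) · (31 − 1) = 16 · 30 = 480.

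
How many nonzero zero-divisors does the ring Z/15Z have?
In Z/15Z each nonzero element is either a unit (gcd with 15 is 1) or a zero-divisor (gcd > 1). The number of units is φ(15): factorise 15 = 3 · 5, so φ(15) = (3 − 1) · (5 − 1) = 2 · 4 = 8. The nonzero elements number 15 − 1 = 14. Hence the nonzero zero-divisors number 14 − 8 = 6.

Final answer: Z/15Z has 6 nonzero zero-divisors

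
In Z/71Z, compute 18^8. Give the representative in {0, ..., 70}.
Use repeated squaring. Binary(8) = 1000. Walk through the bits of the exponent 8 left-to-right: at each bit after the leading one, square the running value, then multiply by 18 if the bit is 1 (always reducing mod 71):
  bit 1 = 1 (leading): start with 18.
  bit 2 = 0: square 18^2 = 324 ≡ 40 (mod 71).
  bit 3 = 0: square 40^2 = 1600 ≡ 38 (mod 71).
  bit 4 = 0: square 38^2 = 1444 ≡ 24 (mod 71).
Final value: 18^8 ≡ 24 (mod 71).

Final answer: 24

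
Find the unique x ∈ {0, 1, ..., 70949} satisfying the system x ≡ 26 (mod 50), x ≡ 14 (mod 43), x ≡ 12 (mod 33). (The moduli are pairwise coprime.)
x ≡ 53076 (mod 70950); the representative in [0, 70950) is 53076

The moduli 50, 43, 33 are pairwise coprime, so by the CRT there is a unique solution mod 50·43·33 = 70950.
Solve by successive substitution. Start with x ≡ 26 (mod 50).
  Combine with x ≡ 14 (mod 43): write x = 26 + 50·t and require 26 + 50·t ≡ 14 (mod 43), i.e. 50·t ≡ 14 − 26 ≡ 31 (mod 43). Since 50^(−1) ≡ 37 (mod 43) (50 ≡ 7 (mod 43)), t ≡ 37·31 ≡ 29 (mod 43). So x ≡ 26 + 50·29 = 1476 (mod 2150).
  Combine with x ≡ 12 (mod 33): write x = 1476 + 2150·t and require 1476 + 2150·t ≡ 12 (mod 33), i.e. 2150·t ≡ 12 − 1476 ≡ 21 (mod 33). Since 2150^(−1) ≡ 20 (mod 33) (2150 ≡ 5 (mod 33)), t ≡ 20·21 ≡ 24 (mod 33). So x ≡ 1476 + 2150·24 = 53076 (mod 70950).
Unique solution in [0, 70950): x = 53076.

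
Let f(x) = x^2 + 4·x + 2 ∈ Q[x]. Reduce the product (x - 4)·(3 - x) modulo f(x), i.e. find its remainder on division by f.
a · b ≡ 11·x - 10 (mod f(x))

First multiply in Q[x] without reducing: a · b = -x^2 + 7·x - 12. Now divide by f(x) = x^2 + 4·x + 2, eliminating the leading term at each step:
  leading term -x^2: subtract (-1)·f(x) = -x^2 - 4·x - 2, leaving 11·x - 10
The degree is now < 2, so this is the remainder. Hence a · b ≡ 11·x - 10 in Q[x]/(f).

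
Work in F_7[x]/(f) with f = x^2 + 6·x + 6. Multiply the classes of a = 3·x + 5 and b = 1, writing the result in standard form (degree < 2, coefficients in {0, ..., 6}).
a · b ≡ 3·x + 5 (mod f(x))

Multiply as integer polynomials: a · b = 3·x + 5. Reducing coefficients mod 7: a · b ≡ 3·x + 5. This already has degree < 2, so no reduction by f is needed. Hence a · b ≡ 3·x + 5 in F_7[x]/(f).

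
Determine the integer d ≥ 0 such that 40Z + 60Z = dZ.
In the PID Z, (a, b) is generated by gcd(a, b). Compute gcd(60, 40) with the extended Euclidean algorithm, tracking rows (r, s, t) with s·60 + t·40 = r:
  row A: (60, 1, 0)   [1·60 + 0·40 = 60]
  row B: (40, 0, 1)   [0·60 + 1·40 = 40]
  60 = 1·40 + 20   → row C = row A − 1·row B = (20, 1, −1)   [check: 1·60 − 1·40 = 20]
  40 = 2·20 + 0   → remainder 0, stop. gcd = 20 (last nonzero row C).
So gcd(40, 60) = 20, with Bézout identity 1·60 − 1·40 = 20. Containment (⊇): the Bézout identity exhibits 20 as an element of (40, 60), giving (20) ⊆ (40, 60). Containment (⊆): since 20 | 40 and 20 | 60 (40 = 20·2, 60 = 20·3), every Z-linear combination of 40 and 60 is divisible by 20, so (40, 60) ⊆ (20). Therefore (40, 60) = (20), d = 20.

Final answer: (40, 60) = (20); d = 20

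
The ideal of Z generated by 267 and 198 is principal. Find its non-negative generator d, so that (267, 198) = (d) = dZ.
In the PID Z, (a, b) is generated by gcd(a, b). Compute gcd(267, 198) with the extended Euclidean algorithm, tracking rows (r, s, t) with s·267 + t·198 = r:
  row A: (267, 1, 0)   [1·267 + 0·198 = 267]
  row B: (198, 0, 1)   [0·267 + 1·198 = 198]
  267 = 1·198 + 69   → row C = row A − 1·row B = (69, 1, −1)   [check: 1·267 − 1·198 = 69]
  198 = 2·69 + 60   → row D = row B − 2·row C = (60, −2, 3)   [check: −2·267 + 3·198 = 60]
  69 = 1·60 + 9   → row E = row C − 1·row D = (9, 3, −4)   [check: 3·267 − 4·198 = 9]
  60 = 6·9 + 6   → row F = row D − 6·row E = (6, −20, 27)   [check: −20·267 + 27·198 = 6]
  9 = 1·6 + 3   → row G = row E − 1·row F = (3, 23, −31)   [check: 23·267 − 31·198 = 3]
  6 = 2·3 + 0   → remainder 0, stop. gcd = 3 (last nonzero row G).
So gcd(267, 198) = 3, with Bézout identity 23·267 − 31·198 = 3. Containment (⊇): the Bézout identity exhibits 3 as an element of (267, 198), giving (3) ⊆ (267, 198). Containment (⊆): since 3 | 267 and 3 | 198 (267 = 3·89, 198 = 3·66), every Z-linear combination of 267 and 198 is divisible by 3, so (267, 198) ⊆ (3). Therefore (267, 198) = (3), d = 3.

Final answer: (267, 198) = (3); d = 3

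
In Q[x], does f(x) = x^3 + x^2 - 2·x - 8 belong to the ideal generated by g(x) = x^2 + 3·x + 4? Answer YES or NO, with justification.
In Q[x] the ideal (g) consists of all multiples of g, so f ∈ (g) iff g | f, i.e. iff the remainder of f on division by g is 0. Divide f by g (g is monic, so eliminate the leading term of the running remainder at each step):
  leading term x^3: subtract (x)·g(x) = x^3 + 3·x^2 + 4·x, leaving -2·x^2 - 6·x - 8
  leading term -2·x^2: subtract (-2)·g(x) = -2·x^2 - 6·x - 8, leaving 0
The remainder is 0, so f(x) = g(x) · h(x) with h(x) = x - 2. Hence g | f, i.e. f ∈ (g).

Final answer: YES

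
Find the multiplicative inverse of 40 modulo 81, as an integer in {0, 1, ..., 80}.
40^(−1) ≡ 79 (mod 81)

Apply the extended Euclidean algorithm to (81, 40), tracking rows (r, s, t) with s·81 + t·40 = r. Each division r_prev = q·r_cur + r_new produces the new row as (previous row) − q·(current row):
  row A: (81, 1, 0)   [1·81 + 0·40 = 81]
  row B: (40, 0, 1)   [0·81 + 1·40 = 40]
  81 = 2·40 + 1   → row C = row A − 2·row B = (1, 1, −2)   [check: 1·81 − 2·40 = 1]
  40 = 40·1 + 0   → remainder 0, stop. gcd = 1 (last nonzero row C).
The gcd is 1, so 40 is invertible mod 81. The last nonzero row gives 1·81 − 2·40 = 1, so t = −2. So 40^(−1) ≡ −2 ≡ 79 (mod 81). Verify: 40 · 79 = 3160 ≡ 1 (mod 81). ✓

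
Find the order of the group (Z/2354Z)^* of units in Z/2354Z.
|(Z/2354Z)^*| = 1060

(Z/2354Z)^* consists of the classes a with gcd(a, 2354) = 1, so its order is φ(2354). φ is multiplicative, with φ(p^e) = p^e − p^(e−1). Factorise 2354 = 2 · 11 · 107. Then
  φ(2354) = (2 − 1) · (11 − 1) · (107 − 1) = 1 · 10 · 106 = 1060.
Thus |(Z/2354Z)^*| = 1060.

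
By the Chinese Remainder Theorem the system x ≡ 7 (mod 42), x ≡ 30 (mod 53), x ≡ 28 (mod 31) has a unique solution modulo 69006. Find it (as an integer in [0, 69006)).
x ≡ 25417 (mod 69006); the representative in [0, 69006) is 25417

The moduli 42, 53, 31 are pairwise coprime, so by the CRT there is a unique solution mod 42·53·31 = 69006.
Solve by successive substitution. Start with x ≡ 7 (mod 42).
  Combine with x ≡ 30 (mod 53): write x = 7 + 42·t and require 7 + 42·t ≡ 30 (mod 53), i.e. 42·t ≡ 30 − 7 ≡ 23 (mod 53). Since 42^(−1) ≡ 24 (mod 53), t ≡ 24·23 ≡ 22 (mod 53). So x ≡ 7 + 42·22 = 931 (mod 2226).
  Combine with x ≡ 28 (mod 31): write x = 931 + 2226·t and require 931 + 2226·t ≡ 28 (mod 31), i.e. 2226·t ≡ 28 − 931 ≡ 27 (mod 31). Since 2226^(−1) ≡ 5 (mod 31) (2226 ≡ 25 (mod 31)), t ≡ 5·27 ≡ 11 (mod 31). So x ≡ 931 + 2226·11 = 25417 (mod 69006).
Unique solution in [0, 69006): x = 25417.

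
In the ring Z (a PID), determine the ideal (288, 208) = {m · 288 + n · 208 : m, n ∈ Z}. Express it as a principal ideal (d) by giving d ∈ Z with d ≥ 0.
In the PID Z, (a, b) is generated by gcd(a, b). Compute gcd(288, 208) with the extended Euclidean algorithm, tracking rows (r, s, t) with s·288 + t·208 = r:
  row A: (288, 1, 0)   [1·288 + 0·208 = 288]
  row B: (208, 0, 1)   [0·288 + 1·208 = 208]
  288 = 1·208 + 80   → row C = row A − 1·row B = (80, 1, −1)   [check: 1·288 − 1·208 = 80]
  208 = 2·80 + 48   → row D = row B − 2·row C = (48, −2, 3)   [check: −2·288 + 3·208 = 48]
  80 = 1·48 + 32   → row E = row C − 1·row D = (32, 3, −4)   [check: 3·288 − 4·208 = 32]
  48 = 1·32 + 16   → row F = row D − 1·row E = (16, −5, 7)   [check: −5·288 + 7·208 = 16]
  32 = 2·16 + 0   → remainder 0, stop. gcd = 16 (last nonzero row F).
So gcd(288, 208) = 16, with Bézout identity −5·288 + 7·208 = 16. Containment (⊇): the Bézout identity exhibits 16 as an element of (288, 208), giving (16) ⊆ (288, 208). Containment (⊆): since 16 | 288 and 16 | 208 (288 = 16·18, 208 = 16·13), every Z-linear combination of 288 and 208 is divisible by 16, so (288, 208) ⊆ (16). Therefore (288, 208) = (16), d = 16.

Final answer: (288, 208) = (16); d = 16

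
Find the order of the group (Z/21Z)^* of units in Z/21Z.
(Z/21Z)^* consists of the classes a with gcd(a, 21) = 1, so its order is φ(21). φ is multiplicative, with φ(p^e) = p^e − p^(e−1). Factorise 21 = 3 · 7. Then
  φ(21) = (3 − 1) · (7 − 1) = 2 · 6 = 12.
Thus |(Z/21Z)^*| = 12.

Final answer: |(Z/21Z)^*| = 12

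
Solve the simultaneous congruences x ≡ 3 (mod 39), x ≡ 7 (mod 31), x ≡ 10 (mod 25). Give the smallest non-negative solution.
x ≡ 15135 (mod 30225); the representative in [0, 30225) is 15135

The moduli 39, 31, 25 are pairwise coprime, so by the CRT there is a unique solution mod 39·31·25 = 30225.
Solve by successive substitution. Start with x ≡ 3 (mod 39).
  Combine with x ≡ 7 (mod 31): write x = 3 + 39·t and require 3 + 39·t ≡ 7 (mod 31), i.e. 39·t ≡ 7 − 3 ≡ 4 (mod 31). Since 39^(−1) ≡ 4 (mod 31) (39 ≡ 8 (mod 31)), t ≡ 4·4 ≡ 16 (mod 31). So x ≡ 3 + 39·16 = 627 (mod 1209).
  Combine with x ≡ 10 (mod 25): write x = 627 + 1209·t and require 627 + 1209·t ≡ 10 (mod 25), i.e. 1209·t ≡ 10 − 627 ≡ 8 (mod 25). Since 1209^(−1) ≡ 14 (mod 25) (1209 ≡ 9 (mod 25)), t ≡ 14·8 ≡ 12 (mod 25). So x ≡ 627 + 1209·12 = 15135 (mod 30225).
Unique solution in [0, 30225): x = 15135.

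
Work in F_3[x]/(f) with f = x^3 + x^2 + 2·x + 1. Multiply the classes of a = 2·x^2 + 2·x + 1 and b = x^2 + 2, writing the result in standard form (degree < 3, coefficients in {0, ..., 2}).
a · b ≡ x^2 + 2·x + 2 (mod f(x))

Multiply as integer polynomials: a · b = 2·x^4 + 2·x^3 + 5·x^2 + 4·x + 2. Reducing coefficients mod 3: a · b ≡ 2·x^4 + 2·x^3 + 2·x^2 + x + 2. Now divide by f(x) = x^3 + x^2 + 2·x + 1 in F_3[x], eliminating the leading term at each step:
  leading term 2·x^4: subtract (2·x)·f(x) = 2·x^4 + 2·x^3 + x^2 + 2·x, leaving x^2 + 2·x + 2 (coefficients mod 3)
The degree is now < 3, so this is the remainder. Hence a · b ≡ x^2 + 2·x + 2 in F_3[x]/(f).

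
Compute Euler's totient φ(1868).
φ is multiplicative, with φ(p^e) = p^e − p^(e−1). Factorise 1868 = 2^2 · 467. Then
  φ(1868) = (2^2 − 2^1) · (467 − 1) = 2 · 466 = 932.

Final answer: φ(1868) = 932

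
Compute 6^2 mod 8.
4

Use repeated squaring. Binary(2) = 10. Walk through the bits of the exponent 2 left-to-right: at each bit after the leading one, square the running value, then multiply by 6 if the bit is 1 (always reducing mod 8):
  bit 1 = 1 (leading): start with 6.
  bit 2 = 0: square 6^2 = 36 ≡ 4 (mod 8).
Final value: 6^2 ≡ 4 (mod 8).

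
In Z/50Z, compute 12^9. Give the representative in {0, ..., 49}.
2

Use repeated squaring. Binary(9) = 1001. Walk through the bits of the exponent 9 left-to-right: at each bit after the leading one, square the running value, then multiply by 12 if the bit is 1 (always reducing mod 50):
  bit 1 = 1 (leading): start with 12.
  bit 2 = 0: square 12^2 = 144 ≡ 44 (mod 50).
  bit 3 = 0: square 44^2 = 1936 ≡ 36 (mod 50).
  bit 4 = 1: square 36^2 = 1296 ≡ 46; bit is 1, so multiply 46·12 = 552 ≡ 2 (mod 50).
Final value: 12^9 ≡ 2 (mod 50).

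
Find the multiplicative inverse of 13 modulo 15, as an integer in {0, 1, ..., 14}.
13^(−1) ≡ 7 (mod 15)

Apply the extended Euclidean algorithm to (15, 13), tracking rows (r, s, t) with s·15 + t·13 = r. Each division r_prev = q·r_cur + r_new produces the new row as (previous row) − q·(current row):
  row A: (15, 1, 0)   [1·15 + 0·13 = 15]
  row B: (13, 0, 1)   [0·15 + 1·13 = 13]
  15 = 1·13 + 2   → row C = row A − 1·row B = (2, 1, −1)   [check: 1·15 − 1·13 = 2]
  13 = 6·2 + 1   → row D = row B − 6·row C = (1, −6, 7)   [check: −6·15 + 7·13 = 1]
  2 = 2·1 + 0   → remainder 0, stop. gcd = 1 (last nonzero row D).
The gcd is 1, so 13 is invertible mod 15. The last nonzero row gives −6·15 + 7·13 = 1, so t = 7. So 13^(−1) ≡ 7 (mod 15). Verify: 13 · 7 = 91 ≡ 1 (mod 15). ✓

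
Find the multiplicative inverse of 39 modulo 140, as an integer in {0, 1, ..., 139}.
39^(−1) ≡ 79 (mod 140)

Apply the extended Euclidean algorithm to (140, 39), tracking rows (r, s, t) with s·140 + t·39 = r. Each division r_prev = q·r_cur + r_new produces the new row as (previous row) − q·(current row):
  row A: (140, 1, 0)   [1·140 + 0·39 = 140]
  row B: (39, 0, 1)   [0·140 + 1·39 = 39]
  140 = 3·39 + 23   → row C = row A − 3·row B = (23, 1, −3)   [check: 1·140 − 3·39 = 23]
  39 = 1·23 + 16   → row D = row B − 1·row C = (16, −1, 4)   [check: −1·140 + 4·39 = 16]
  23 = 1·16 + 7   → row E = row C − 1·row D = (7, 2, −7)   [check: 2·140 − 7·39 = 7]
  16 = 2·7 + 2   → row F = row D − 2·row E = (2, −5, 18)   [check: −5·140 + 18·39 = 2]
  7 = 3·2 + 1   → row G = row E − 3·row F = (1, 17, −61)   [check: 17·140 − 61·39 = 1]
  2 = 2·1 + 0   → remainder 0, stop. gcd = 1 (last nonzero row G).
The gcd is 1, so 39 is invertible mod 140. The last nonzero row gives 17·140 − 61·39 = 1, so t = −61. So 39^(−1) ≡ −61 ≡ 79 (mod 140). Verify: 39 · 79 = 3081 ≡ 1 (mod 140). ✓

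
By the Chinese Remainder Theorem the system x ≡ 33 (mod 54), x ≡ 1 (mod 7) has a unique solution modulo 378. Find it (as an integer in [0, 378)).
x ≡ 141 (mod 378); the representative in [0, 378) is 141

The moduli 54, 7 are pairwise coprime, so by the CRT there is a unique solution mod 54·7 = 378.
Solve by successive substitution. Start with x ≡ 33 (mod 54).
  Combine with x ≡ 1 (mod 7): write x = 33 + 54·t and require 33 + 54·t ≡ 1 (mod 7), i.e. 54·t ≡ 1 − 33 ≡ 3 (mod 7). Since 54^(−1) ≡ 3 (mod 7) (54 ≡ 5 (mod 7)), t ≡ 3·3 ≡ 2 (mod 7). So x ≡ 33 + 54·2 = 141 (mod 378).
Unique solution in [0, 378): x = 141.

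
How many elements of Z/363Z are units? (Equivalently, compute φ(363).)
Z/363Z has φ(363) = 220 units

An element a ∈ Z/363Z is a unit iff gcd(a, 363) = 1, so the number of units is φ(363). φ is multiplicative, with φ(p^e) = p^e − p^(e−1). Factorise 363 = 3 · 11^2. Then
  φ(363) = (3 − 1) · (11^2 − 11^1) = 2 · 110 = 220.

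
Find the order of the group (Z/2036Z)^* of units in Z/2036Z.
|(Z/2036Z)^*| = 1016

(Z/2036Z)^* consists of the classes a with gcd(a, 2036) = 1, so its order is φ(2036). φ is multiplicative, with φ(p^e) = p^e − p^(e−1). Factorise 2036 = 2^2 · 509. Then
  φ(2036) = (2^2 − 2^1) · (509 − 1) = 2 · 508 = 1016.
Thus |(Z/2036Z)^*| = 1016.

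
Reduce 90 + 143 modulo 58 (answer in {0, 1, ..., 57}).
Reduce the summands first: 90 ≡ 32, 143 ≡ 27 (mod 58), so 90 + 143 ≡ 32 + 27 (mod 58). 32 + 27 = 59; 59 = 1·58 + 1, so (90 + 143) mod 58 = 1.

Final answer: 1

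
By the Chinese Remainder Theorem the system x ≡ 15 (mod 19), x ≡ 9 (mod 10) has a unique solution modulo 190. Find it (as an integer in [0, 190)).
The moduli 19, 10 are pairwise coprime, so by the CRT there is a unique solution mod 19·10 = 190.
Solve by successive substitution. Start with x ≡ 15 (mod 19).
  Combine with x ≡ 9 (mod 10): write x = 15 + 19·t and require 15 + 19·t ≡ 9 (mod 10), i.e. 19·t ≡ 9 − 15 ≡ 4 (mod 10). Since 19^(−1) ≡ 9 (mod 10) (19 ≡ 9 (mod 10)), t ≡ 9·4 ≡ 6 (mod 10). So x ≡ 15 + 19·6 = 129 (mod 190).
Unique solution in [0, 190): x = 129.

Final answer: x ≡ 129 (mod 190); the representative in [0, 190) is 129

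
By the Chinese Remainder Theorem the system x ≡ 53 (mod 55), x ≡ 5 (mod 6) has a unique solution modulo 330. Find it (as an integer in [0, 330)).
The moduli 55, 6 are pairwise coprime, so by the CRT there is a unique solution mod 55·6 = 330.
Solve by successive substitution. Start with x ≡ 53 (mod 55).
  Combine with x ≡ 5 (mod 6): write x = 53 + 55·t and require 53 + 55·t ≡ 5 (mod 6), i.e. 55·t ≡ 5 − 53 ≡ 0 (mod 6). Since 55^(−1) ≡ 1 (mod 6) (55 ≡ 1 (mod 6)), t ≡ 1·0 ≡ 0 (mod 6). So x ≡ 53 + 55·0 = 53 (mod 330).
Unique solution in [0, 330): x = 53.

Final answer: x ≡ 53 (mod 330); the representative in [0, 330) is 53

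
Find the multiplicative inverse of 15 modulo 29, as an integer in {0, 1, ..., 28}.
Apply the extended Euclidean algorithm to (29, 15), tracking rows (r, s, t) with s·29 + t·15 = r. Each division r_prev = q·r_cur + r_new produces the new row as (previous row) − q·(current row):
  row A: (29, 1, 0)   [1·29 + 0·15 = 29]
  row B: (15, 0, 1)   [0·29 + 1·15 = 15]
  29 = 1·15 + 14   → row C = row A − 1·row B = (14, 1, −1)   [check: 1·29 − 1·15 = 14]
  15 = 1·14 + 1   → row D = row B − 1·row C = (1, −1, 2)   [check: −1·29 + 2·15 = 1]
  14 = 14·1 + 0   → remainder 0, stop. gcd = 1 (last nonzero row D).
The gcd is 1, so 15 is invertible mod 29. The last nonzero row gives −1·29 + 2·15 = 1, so t = 2. So 15^(−1) ≡ 2 (mod 29). Verify: 15 · 2 = 30 ≡ 1 (mod 29). ✓

Final answer: 15^(−1) ≡ 2 (mod 29)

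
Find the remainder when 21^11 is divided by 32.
Use repeated squaring. Binary(11) = 1011. Walk through the bits of the exponent 11 left-to-right: at each bit after the leading one, square the running value, then multiply by 21 if the bit is 1 (always reducing mod 32):
  bit 1 = 1 (leading): start with 21.
  bit 2 = 0: square 21^2 = 441 ≡ 25 (mod 32).
  bit 3 = 1: square 25^2 = 625 ≡ 17; bit is 1, so multiply 17·21 = 357 ≡ 5 (mod 32).
  bit 4 = 1: square 5^2 = 25; bit is 1, so multiply 25·21 = 525 ≡ 13 (mod 32).
Final value: 21^11 ≡ 13 (mod 32).

Final answer: 13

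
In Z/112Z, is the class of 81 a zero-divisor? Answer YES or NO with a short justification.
gcd(81, 112) = 1, so 81 is a unit in Z/112Z (it has a multiplicative inverse). A unit cannot be a zero-divisor: if 81·b ≡ 0 then multiplying both sides by 81^(−1) gives b ≡ 0. So 81 is not a zero-divisor.

Final answer: NO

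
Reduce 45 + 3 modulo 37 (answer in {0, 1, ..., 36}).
Reduce the summands first: 45 ≡ 8 (mod 37), so 45 + 3 ≡ 8 + 3 (mod 37). 8 + 3 = 11; 11 = 0·37 + 11, so (45 + 3) mod 37 = 11.

Final answer: 11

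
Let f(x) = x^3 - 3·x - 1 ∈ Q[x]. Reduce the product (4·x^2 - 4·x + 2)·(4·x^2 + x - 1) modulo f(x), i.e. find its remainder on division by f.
First multiply in Q[x] without reducing: a · b = 16·x^4 - 12·x^3 + 6·x - 2. Now divide by f(x) = x^3 - 3·x - 1, eliminating the leading term at each step:
  leading term 16·x^4: subtract (16·x)·f(x) = 16·x^4 - 48·x^2 - 16·x, leaving -12·x^3 + 48·x^2 + 22·x - 2
  leading term -12·x^3: subtract (-12)·f(x) = -12·x^3 + 36·x + 12, leaving 48·x^2 - 14·x - 14
The degree is now < 3, so this is the remainder. Hence a · b ≡ 48·x^2 - 14·x - 14 in Q[x]/(f).

Final answer: a · b ≡ 48·x^2 - 14·x - 14 (mod f(x))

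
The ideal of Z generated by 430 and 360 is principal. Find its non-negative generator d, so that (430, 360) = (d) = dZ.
In the PID Z, (a, b) is generated by gcd(a, b). Compute gcd(430, 360) with the extended Euclidean algorithm, tracking rows (r, s, t) with s·430 + t·360 = r:
  row A: (430, 1, 0)   [1·430 + 0·360 = 430]
  row B: (360, 0, 1)   [0·430 + 1·360 = 360]
  430 = 1·360 + 70   → row C = row A − 1·row B = (70, 1, −1)   [check: 1·430 − 1·360 = 70]
  360 = 5·70 + 10   → row D = row B − 5·row C = (10, −5, 6)   [check: −5·430 + 6·360 = 10]
  70 = 7·10 + 0   → remainder 0, stop. gcd = 10 (last nonzero row D).
So gcd(430, 360) = 10, with Bézout identity −5·430 + 6·360 = 10. Containment (⊇): the Bézout identity exhibits 10 as an element of (430, 360), giving (10) ⊆ (430, 360). Containment (⊆): since 10 | 430 and 10 | 360 (430 = 10·43, 360 = 10·36), every Z-linear combination of 430 and 360 is divisible by 10, so (430, 360) ⊆ (10). Therefore (430, 360) = (10), d = 10.

Final answer: (430, 360) = (10); d = 10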